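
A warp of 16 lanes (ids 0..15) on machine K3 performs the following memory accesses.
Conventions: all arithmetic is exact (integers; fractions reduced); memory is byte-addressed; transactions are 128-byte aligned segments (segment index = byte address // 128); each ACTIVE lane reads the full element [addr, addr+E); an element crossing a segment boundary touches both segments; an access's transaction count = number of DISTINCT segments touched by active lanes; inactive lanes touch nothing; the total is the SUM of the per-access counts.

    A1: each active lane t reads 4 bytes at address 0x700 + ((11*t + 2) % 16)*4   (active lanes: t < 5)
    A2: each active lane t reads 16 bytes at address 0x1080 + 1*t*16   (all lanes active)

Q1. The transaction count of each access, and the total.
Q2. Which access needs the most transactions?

A1: 1 transaction
A2: 2 transactions

Answer: 1,2; total 3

Answer: A2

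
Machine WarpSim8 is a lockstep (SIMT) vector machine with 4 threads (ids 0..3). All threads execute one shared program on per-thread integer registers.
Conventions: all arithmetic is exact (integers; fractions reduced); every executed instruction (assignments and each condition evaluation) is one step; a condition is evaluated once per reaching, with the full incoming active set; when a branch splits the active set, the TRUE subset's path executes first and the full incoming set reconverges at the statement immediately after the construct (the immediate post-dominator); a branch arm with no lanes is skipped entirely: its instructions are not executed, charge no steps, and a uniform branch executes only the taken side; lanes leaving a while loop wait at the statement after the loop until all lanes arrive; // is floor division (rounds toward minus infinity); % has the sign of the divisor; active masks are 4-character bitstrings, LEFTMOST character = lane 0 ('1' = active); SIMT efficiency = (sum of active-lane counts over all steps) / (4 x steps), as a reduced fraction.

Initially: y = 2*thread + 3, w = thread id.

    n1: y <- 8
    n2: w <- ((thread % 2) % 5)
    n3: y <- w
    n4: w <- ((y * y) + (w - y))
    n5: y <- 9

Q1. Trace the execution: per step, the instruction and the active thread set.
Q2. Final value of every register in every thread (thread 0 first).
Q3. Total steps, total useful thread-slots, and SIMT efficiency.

step 0: y <- 8                       1111
step 1: w <- ((thread % 2) % 5)      1111
step 2: y <- w                       1111
step 3: w <- ((y * y) + (w - y))     1111
step 4: y <- 9                       1111

Answer: 5 steps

y: 9,9,9,9
w: 0,1,0,1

steps = 5; useful = 20; efficiency = 20/20 = 1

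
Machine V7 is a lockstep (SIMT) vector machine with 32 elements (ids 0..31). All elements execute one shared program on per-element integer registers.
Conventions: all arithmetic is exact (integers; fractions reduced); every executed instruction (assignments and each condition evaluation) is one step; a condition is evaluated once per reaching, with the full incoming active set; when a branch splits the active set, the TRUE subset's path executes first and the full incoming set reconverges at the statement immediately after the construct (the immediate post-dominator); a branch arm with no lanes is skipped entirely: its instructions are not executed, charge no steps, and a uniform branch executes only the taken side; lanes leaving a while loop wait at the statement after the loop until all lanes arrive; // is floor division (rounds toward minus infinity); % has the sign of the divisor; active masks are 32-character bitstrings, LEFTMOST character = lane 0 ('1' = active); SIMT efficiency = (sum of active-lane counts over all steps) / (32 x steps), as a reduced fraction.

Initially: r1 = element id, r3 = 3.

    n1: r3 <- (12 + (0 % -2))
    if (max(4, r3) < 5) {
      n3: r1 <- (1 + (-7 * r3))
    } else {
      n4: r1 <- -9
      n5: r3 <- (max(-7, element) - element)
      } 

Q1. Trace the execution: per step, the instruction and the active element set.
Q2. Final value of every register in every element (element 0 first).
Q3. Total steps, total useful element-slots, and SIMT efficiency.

step 0: r3 <- (12 + (0 % -2))        11111111111111111111111111111111
step 1: eval (max(4, r3) < 5)        11111111111111111111111111111111
step 2: r1 <- -9                     11111111111111111111111111111111
step 3: r3 <- (max(-7, element) - element) 11111111111111111111111111111111

Answer: 4 steps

r1: -9,-9,-9,-9,-9,-9,-9,-9,-9,-9,-9,-9,-9,-9,-9,-9,-9,-9,-9,-9,-9,-9,-9,-9,-9,-9,-9,-9,-9,-9,-9,-9
r3: 0,0,0,0,0,0,0,0,0,0,0,0,0,0,0,0,0,0,0,0,0,0,0,0,0,0,0,0,0,0,0,0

steps = 4; useful = 128; efficiency = 128/128 = 1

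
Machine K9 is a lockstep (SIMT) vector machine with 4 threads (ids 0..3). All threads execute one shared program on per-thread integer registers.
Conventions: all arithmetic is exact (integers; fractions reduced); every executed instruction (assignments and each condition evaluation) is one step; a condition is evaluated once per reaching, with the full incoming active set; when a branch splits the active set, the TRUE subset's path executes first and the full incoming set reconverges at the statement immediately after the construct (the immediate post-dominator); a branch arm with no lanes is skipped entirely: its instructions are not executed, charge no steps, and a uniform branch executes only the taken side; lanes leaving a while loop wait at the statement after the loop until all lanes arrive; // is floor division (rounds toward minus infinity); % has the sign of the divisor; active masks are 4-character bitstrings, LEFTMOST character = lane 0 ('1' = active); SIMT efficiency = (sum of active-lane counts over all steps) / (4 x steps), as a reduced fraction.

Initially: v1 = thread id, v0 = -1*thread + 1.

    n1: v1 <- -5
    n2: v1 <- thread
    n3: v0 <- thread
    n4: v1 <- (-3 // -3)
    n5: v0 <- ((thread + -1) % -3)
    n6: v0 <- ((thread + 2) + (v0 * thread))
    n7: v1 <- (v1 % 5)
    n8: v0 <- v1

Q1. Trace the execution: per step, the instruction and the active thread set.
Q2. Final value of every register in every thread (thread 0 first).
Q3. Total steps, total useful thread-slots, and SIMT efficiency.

step 0: v1 <- -5                     1111
step 1: v1 <- thread                 1111
step 2: v0 <- thread                 1111
step 3: v1 <- (-3 // -3)             1111
step 4: v0 <- ((thread + -1) % -3)   1111
step 5: v0 <- ((thread + 2) + (v0 * thread)) 1111
step 6: v1 <- (v1 % 5)               1111
step 7: v0 <- v1                     1111

Answer: 8 steps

v1: 1,1,1,1
v0: 1,1,1,1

steps = 8; useful = 32; efficiency = 32/32 = 1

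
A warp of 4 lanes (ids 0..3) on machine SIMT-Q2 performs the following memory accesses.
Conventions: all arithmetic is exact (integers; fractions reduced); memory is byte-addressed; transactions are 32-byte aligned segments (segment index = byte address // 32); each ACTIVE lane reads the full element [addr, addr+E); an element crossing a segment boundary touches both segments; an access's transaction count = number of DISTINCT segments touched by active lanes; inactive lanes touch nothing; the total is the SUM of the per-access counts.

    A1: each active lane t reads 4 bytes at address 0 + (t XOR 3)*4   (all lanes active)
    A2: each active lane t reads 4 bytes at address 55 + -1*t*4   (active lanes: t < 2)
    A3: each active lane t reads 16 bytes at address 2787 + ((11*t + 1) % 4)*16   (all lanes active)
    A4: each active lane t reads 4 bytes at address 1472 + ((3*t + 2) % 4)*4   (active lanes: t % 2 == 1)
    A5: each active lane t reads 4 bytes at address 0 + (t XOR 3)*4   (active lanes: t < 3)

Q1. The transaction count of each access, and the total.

A1: 1 transaction
A2: 1 transaction
A3: 3 transactions
A4: 1 transaction
A5: 1 transaction

Answer: 1,1,3,1,1; total 7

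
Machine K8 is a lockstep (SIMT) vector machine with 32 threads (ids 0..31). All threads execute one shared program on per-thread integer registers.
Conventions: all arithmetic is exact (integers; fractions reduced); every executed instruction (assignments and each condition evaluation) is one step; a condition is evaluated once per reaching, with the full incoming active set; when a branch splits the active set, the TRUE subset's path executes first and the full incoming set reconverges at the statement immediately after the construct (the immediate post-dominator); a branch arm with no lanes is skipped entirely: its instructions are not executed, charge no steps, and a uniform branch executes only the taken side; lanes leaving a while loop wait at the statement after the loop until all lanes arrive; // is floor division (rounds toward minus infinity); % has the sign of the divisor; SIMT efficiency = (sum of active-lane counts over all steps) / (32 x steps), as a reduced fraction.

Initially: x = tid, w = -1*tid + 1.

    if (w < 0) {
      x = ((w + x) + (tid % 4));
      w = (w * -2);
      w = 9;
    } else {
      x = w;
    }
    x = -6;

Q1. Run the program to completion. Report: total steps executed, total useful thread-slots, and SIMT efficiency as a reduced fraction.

Answer: 6 steps, 156 useful, 13/16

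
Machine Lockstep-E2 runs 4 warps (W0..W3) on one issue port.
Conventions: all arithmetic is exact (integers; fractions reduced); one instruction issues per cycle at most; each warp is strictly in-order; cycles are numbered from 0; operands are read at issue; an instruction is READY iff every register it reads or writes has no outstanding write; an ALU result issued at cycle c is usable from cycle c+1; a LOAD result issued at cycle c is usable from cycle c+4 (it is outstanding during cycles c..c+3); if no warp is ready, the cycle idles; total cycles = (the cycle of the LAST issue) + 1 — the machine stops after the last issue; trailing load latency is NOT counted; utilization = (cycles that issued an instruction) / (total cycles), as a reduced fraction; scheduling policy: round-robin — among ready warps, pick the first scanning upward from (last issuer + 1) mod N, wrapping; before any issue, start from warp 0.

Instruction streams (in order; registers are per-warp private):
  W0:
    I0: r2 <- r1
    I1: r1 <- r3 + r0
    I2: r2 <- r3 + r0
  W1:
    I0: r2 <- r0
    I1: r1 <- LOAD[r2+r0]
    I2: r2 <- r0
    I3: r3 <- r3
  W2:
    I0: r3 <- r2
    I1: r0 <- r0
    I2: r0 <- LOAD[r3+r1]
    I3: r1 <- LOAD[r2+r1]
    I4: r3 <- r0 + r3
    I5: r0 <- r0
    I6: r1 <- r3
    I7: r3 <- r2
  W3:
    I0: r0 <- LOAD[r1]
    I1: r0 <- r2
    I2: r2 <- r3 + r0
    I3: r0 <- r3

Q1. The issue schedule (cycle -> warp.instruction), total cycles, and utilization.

cycle 0: W0.I0
cycle 1: W1.I0
cycle 2: W2.I0
cycle 3: W3.I0
cycle 4: W0.I1
cycle 5: W1.I1
cycle 6: W2.I1
cycle 7: W3.I1
cycle 8: W0.I2
cycle 9: W1.I2
cycle 10: W2.I2
cycle 11: W3.I2
cycle 12: W1.I3
cycle 13: W2.I3
cycle 14: W3.I3
cycle 15: W2.I4
cycle 16: W2.I5
cycle 17: W2.I6
cycle 18: W2.I7

Answer: 19 cycles, utilization 1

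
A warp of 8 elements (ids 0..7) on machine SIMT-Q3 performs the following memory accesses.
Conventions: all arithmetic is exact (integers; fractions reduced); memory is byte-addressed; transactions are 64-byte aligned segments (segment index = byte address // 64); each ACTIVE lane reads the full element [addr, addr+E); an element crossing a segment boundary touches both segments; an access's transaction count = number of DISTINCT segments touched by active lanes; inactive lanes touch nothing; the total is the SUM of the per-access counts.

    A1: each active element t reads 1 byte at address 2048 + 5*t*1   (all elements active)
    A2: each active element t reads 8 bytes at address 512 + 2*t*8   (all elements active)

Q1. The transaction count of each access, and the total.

A1: 1 transaction
A2: 2 transactions

Answer: 1,2; total 3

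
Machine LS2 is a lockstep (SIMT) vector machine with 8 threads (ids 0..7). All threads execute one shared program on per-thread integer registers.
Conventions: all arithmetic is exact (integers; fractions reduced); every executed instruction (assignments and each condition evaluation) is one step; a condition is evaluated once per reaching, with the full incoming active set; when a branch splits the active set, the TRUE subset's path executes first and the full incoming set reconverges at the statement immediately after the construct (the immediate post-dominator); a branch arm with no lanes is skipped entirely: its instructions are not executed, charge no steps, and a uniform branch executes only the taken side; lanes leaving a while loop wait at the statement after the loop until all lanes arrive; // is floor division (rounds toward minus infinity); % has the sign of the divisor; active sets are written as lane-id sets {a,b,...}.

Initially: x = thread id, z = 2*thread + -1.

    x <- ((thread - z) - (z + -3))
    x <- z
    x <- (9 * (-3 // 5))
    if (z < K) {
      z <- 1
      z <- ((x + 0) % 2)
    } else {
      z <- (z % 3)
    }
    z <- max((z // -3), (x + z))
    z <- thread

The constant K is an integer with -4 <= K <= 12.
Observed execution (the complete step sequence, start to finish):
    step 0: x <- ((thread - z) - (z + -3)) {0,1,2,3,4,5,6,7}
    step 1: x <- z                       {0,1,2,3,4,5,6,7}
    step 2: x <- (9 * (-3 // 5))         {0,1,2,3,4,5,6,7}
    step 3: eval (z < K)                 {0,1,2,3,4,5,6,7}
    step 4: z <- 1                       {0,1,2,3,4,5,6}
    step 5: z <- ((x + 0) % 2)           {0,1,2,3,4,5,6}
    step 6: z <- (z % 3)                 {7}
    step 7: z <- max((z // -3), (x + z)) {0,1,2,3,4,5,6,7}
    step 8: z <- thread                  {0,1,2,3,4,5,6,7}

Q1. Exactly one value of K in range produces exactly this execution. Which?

Answer: K = 12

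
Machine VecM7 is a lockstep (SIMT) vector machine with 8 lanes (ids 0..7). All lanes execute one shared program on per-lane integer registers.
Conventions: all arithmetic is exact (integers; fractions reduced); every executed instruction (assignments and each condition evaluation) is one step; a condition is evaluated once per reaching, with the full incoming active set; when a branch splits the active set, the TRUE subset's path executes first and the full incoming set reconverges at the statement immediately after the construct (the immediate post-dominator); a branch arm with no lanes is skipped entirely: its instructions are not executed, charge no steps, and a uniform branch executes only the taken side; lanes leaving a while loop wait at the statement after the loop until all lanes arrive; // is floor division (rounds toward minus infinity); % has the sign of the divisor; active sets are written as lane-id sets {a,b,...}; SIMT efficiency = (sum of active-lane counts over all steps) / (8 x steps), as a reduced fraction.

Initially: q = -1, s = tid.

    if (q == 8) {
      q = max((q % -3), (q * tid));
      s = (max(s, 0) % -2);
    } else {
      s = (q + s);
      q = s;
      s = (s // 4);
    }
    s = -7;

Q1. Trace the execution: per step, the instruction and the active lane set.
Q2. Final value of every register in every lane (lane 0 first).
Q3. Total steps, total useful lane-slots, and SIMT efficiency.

step 0: eval (q == 8)                {0,1,2,3,4,5,6,7}
step 1: s <- (q + s)                 {0,1,2,3,4,5,6,7}
step 2: q <- s                       {0,1,2,3,4,5,6,7}
step 3: s <- (s // 4)                {0,1,2,3,4,5,6,7}
step 4: s <- -7                      {0,1,2,3,4,5,6,7}

Answer: 5 steps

q: -1,0,1,2,3,4,5,6
s: -7,-7,-7,-7,-7,-7,-7,-7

steps = 5; useful = 40; efficiency = 40/40 = 1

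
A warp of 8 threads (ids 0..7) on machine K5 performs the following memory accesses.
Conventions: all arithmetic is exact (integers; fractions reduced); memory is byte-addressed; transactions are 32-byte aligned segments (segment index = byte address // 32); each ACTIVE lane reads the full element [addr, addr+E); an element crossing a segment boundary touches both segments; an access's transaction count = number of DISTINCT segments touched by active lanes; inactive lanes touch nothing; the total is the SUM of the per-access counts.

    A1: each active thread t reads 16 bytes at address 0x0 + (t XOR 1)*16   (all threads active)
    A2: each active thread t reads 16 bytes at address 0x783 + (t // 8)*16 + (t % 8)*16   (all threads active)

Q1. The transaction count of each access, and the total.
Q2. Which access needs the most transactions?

A1: 4 transactions
A2: 5 transactions

Answer: 4,5; total 9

Answer: A2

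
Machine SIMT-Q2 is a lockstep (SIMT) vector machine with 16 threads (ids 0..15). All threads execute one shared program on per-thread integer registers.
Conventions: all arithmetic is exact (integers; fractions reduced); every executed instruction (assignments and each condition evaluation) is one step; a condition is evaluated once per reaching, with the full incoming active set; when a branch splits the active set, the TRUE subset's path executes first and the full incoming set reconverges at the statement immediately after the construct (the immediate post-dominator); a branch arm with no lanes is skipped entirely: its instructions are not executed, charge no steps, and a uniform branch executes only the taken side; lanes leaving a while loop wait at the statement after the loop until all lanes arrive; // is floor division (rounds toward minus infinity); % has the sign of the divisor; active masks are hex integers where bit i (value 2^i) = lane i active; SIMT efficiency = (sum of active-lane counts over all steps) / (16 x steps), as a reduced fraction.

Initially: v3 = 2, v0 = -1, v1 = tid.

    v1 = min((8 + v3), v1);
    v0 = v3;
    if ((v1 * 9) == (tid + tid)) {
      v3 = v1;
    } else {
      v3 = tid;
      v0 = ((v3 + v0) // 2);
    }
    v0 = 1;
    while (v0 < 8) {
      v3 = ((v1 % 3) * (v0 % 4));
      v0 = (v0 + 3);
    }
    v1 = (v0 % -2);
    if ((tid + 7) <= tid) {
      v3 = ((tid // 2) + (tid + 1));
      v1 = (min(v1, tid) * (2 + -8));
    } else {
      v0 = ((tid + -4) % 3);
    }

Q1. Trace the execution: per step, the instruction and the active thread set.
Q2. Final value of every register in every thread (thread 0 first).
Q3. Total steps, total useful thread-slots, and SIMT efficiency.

step 0: v1 <- min((8 + v3), v1)      0xffff
step 1: v0 <- v3                     0xffff
step 2: eval ((v1 * 9) == (tid + tid)) 0xffff
step 3: v3 <- v1                     0x0001
step 4: v3 <- tid                    0xfffe
step 5: v0 <- ((v3 + v0) // 2)       0xfffe
step 6: v0 <- 1                      0xffff
step 7: eval (v0 < 8)                0xffff
step 8: v3 <- ((v1 % 3) * (v0 % 4))  0xffff
step 9: v0 <- (v0 + 3)               0xffff
step 10: eval (v0 < 8)                0xffff
step 11: v3 <- ((v1 % 3) * (v0 % 4))  0xffff
step 12: v0 <- (v0 + 3)               0xffff
step 13: eval (v0 < 8)                0xffff
step 14: v3 <- ((v1 % 3) * (v0 % 4))  0xffff
step 15: v0 <- (v0 + 3)               0xffff
step 16: eval (v0 < 8)                0xffff
step 17: v1 <- (v0 % -2)              0xffff
step 18: eval ((tid + 7) <= tid)      0xffff
step 19: v0 <- ((tid + -4) % 3)       0xffff

Answer: 20 steps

v3: 0,3,6,0,3,6,0,3,6,0,3,3,3,3,3,3
v0: 2,0,1,2,0,1,2,0,1,2,0,1,2,0,1,2
v1: 0,0,0,0,0,0,0,0,0,0,0,0,0,0,0,0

steps = 20; useful = 303; efficiency = 303/320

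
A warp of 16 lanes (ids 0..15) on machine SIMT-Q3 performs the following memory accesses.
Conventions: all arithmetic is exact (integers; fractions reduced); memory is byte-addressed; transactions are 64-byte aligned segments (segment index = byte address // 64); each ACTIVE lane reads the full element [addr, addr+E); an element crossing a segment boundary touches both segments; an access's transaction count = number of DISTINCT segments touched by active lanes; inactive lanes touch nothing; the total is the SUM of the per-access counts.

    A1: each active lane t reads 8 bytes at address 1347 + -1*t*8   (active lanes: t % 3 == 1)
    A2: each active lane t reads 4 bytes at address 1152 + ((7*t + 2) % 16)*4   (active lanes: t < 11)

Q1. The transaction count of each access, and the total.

A1: 3 transactions
A2: 1 transaction

Answer: 3,1; total 4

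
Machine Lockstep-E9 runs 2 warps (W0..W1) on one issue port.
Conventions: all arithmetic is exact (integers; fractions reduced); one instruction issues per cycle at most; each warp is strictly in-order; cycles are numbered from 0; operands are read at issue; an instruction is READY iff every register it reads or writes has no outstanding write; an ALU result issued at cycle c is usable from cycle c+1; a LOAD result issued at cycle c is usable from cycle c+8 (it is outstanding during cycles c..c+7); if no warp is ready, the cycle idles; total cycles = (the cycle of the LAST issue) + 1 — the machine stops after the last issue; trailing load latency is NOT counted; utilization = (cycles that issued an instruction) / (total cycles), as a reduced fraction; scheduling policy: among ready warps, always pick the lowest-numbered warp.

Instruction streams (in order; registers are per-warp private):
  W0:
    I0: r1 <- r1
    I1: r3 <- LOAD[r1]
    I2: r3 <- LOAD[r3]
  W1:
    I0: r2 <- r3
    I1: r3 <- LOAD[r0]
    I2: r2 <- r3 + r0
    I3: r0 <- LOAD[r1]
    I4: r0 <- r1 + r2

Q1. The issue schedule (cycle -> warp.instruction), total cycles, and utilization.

cycle 0: W0.I0
cycle 1: W0.I1
cycle 2: W1.I0
cycle 3: W1.I1
cycle 4: idle
cycle 5: idle
cycle 6: idle
cycle 7: idle
cycle 8: idle
cycle 9: W0.I2
cycle 10: idle
cycle 11: W1.I2
cycle 12: W1.I3
cycle 13: idle
cycle 14: idle
cycle 15: idle
cycle 16: idle
cycle 17: idle
cycle 18: idle
cycle 19: idle
cycle 20: W1.I4

Answer: 21 cycles, utilization 8/21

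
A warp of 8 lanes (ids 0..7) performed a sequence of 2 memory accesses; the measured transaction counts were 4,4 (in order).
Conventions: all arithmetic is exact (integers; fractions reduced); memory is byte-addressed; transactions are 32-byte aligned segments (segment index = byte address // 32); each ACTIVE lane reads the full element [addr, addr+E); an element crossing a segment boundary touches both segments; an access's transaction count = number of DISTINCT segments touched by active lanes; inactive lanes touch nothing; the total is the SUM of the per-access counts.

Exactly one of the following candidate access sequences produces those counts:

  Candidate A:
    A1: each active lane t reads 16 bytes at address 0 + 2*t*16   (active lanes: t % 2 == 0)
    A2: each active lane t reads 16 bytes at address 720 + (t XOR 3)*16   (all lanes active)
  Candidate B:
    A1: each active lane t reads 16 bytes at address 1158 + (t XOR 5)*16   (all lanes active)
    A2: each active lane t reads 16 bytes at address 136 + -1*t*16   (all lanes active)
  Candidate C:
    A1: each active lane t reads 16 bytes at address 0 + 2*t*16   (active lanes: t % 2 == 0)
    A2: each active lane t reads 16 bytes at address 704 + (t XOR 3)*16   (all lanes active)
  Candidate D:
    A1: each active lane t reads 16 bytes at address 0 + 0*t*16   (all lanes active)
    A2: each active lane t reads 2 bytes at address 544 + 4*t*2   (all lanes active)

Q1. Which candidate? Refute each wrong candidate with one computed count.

A: A2 gives 5 transactions, not 4
B: A1 gives 5 transactions, not 4
D: A1 gives 1 transaction, not 4
C: all counts match (4,4)

Answer: C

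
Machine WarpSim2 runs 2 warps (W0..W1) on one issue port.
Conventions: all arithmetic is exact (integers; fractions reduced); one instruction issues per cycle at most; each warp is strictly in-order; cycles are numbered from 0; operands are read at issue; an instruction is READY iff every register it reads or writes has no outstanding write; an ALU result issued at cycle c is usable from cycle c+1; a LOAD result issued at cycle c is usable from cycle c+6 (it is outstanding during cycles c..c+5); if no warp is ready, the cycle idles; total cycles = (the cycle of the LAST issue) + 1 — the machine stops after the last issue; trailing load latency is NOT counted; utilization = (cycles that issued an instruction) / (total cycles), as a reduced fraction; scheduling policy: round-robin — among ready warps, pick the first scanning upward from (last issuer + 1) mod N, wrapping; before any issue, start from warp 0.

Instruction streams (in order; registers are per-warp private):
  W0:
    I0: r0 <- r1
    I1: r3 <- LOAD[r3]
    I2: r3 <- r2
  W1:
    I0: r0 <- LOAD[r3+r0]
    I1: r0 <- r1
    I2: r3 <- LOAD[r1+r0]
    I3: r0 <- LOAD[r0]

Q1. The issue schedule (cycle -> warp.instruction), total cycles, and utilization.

cycle 0: W0.I0
cycle 1: W1.I0
cycle 2: W0.I1
cycle 3: idle
cycle 4: idle
cycle 5: idle
cycle 6: idle
cycle 7: W1.I1
cycle 8: W0.I2
cycle 9: W1.I2
cycle 10: W1.I3

Answer: 11 cycles, utilization 7/11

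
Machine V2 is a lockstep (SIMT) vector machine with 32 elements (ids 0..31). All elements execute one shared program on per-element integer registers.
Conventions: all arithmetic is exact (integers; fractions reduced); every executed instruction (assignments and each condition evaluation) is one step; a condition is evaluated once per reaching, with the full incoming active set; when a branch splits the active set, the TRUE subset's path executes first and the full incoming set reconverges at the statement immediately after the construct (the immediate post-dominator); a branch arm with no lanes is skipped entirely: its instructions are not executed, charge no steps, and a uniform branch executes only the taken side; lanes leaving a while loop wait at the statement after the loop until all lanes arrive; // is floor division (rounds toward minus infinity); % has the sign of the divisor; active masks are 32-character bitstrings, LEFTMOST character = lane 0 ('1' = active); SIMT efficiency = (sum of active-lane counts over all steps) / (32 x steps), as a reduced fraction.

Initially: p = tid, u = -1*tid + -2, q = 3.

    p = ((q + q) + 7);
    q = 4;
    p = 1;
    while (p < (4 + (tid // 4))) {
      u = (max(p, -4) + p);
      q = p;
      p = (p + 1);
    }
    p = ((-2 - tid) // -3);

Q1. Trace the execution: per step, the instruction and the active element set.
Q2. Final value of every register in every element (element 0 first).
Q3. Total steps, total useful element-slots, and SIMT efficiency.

step 0: p <- ((q + q) + 7)           11111111111111111111111111111111
step 1: q <- 4                       11111111111111111111111111111111
step 2: p <- 1                       11111111111111111111111111111111
step 3: eval (p < (4 + (tid // 4)))  11111111111111111111111111111111
step 4: u <- (max(p, -4) + p)        11111111111111111111111111111111
step 5: q <- p                       11111111111111111111111111111111
step 6: p <- (p + 1)                 11111111111111111111111111111111
step 7: eval (p < (4 + (tid // 4)))  11111111111111111111111111111111
step 8: u <- (max(p, -4) + p)        11111111111111111111111111111111
step 9: q <- p                       11111111111111111111111111111111
step 10: p <- (p + 1)                 11111111111111111111111111111111
step 11: eval (p < (4 + (tid // 4)))  11111111111111111111111111111111
step 12: u <- (max(p, -4) + p)        11111111111111111111111111111111
step 13: q <- p                       11111111111111111111111111111111
step 14: p <- (p + 1)                 11111111111111111111111111111111
step 15: eval (p < (4 + (tid // 4)))  11111111111111111111111111111111
step 16: u <- (max(p, -4) + p)        00001111111111111111111111111111
step 17: q <- p                       00001111111111111111111111111111
step 18: p <- (p + 1)                 00001111111111111111111111111111
step 19: eval (p < (4 + (tid // 4)))  00001111111111111111111111111111
step 20: u <- (max(p, -4) + p)        00000000111111111111111111111111
step 21: q <- p                       00000000111111111111111111111111
step 22: p <- (p + 1)                 00000000111111111111111111111111
step 23: eval (p < (4 + (tid // 4)))  00000000111111111111111111111111
step 24: u <- (max(p, -4) + p)        00000000000011111111111111111111
step 25: q <- p                       00000000000011111111111111111111
step 26: p <- (p + 1)                 00000000000011111111111111111111
step 27: eval (p < (4 + (tid // 4)))  00000000000011111111111111111111
step 28: u <- (max(p, -4) + p)        00000000000000001111111111111111
step 29: q <- p                       00000000000000001111111111111111
step 30: p <- (p + 1)                 00000000000000001111111111111111
step 31: eval (p < (4 + (tid // 4)))  00000000000000001111111111111111
step 32: u <- (max(p, -4) + p)        00000000000000000000111111111111
step 33: q <- p                       00000000000000000000111111111111
step 34: p <- (p + 1)                 00000000000000000000111111111111
step 35: eval (p < (4 + (tid // 4)))  00000000000000000000111111111111
step 36: u <- (max(p, -4) + p)        00000000000000000000000011111111
step 37: q <- p                       00000000000000000000000011111111
step 38: p <- (p + 1)                 00000000000000000000000011111111
step 39: eval (p < (4 + (tid // 4)))  00000000000000000000000011111111
step 40: u <- (max(p, -4) + p)        00000000000000000000000000001111
step 41: q <- p                       00000000000000000000000000001111
step 42: p <- (p + 1)                 00000000000000000000000000001111
step 43: eval (p < (4 + (tid // 4)))  00000000000000000000000000001111
step 44: p <- ((-2 - tid) // -3)      11111111111111111111111111111111

Answer: 45 steps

p: 0,1,1,1,2,2,2,3,3,3,4,4,4,5,5,5,6,6,6,7,7,7,8,8,8,9,9,9,10,10,10,11
u: 6,6,6,6,8,8,8,8,10,10,10,10,12,12,12,12,14,14,14,14,16,16,16,16,18,18,18,18,20,20,20,20
q: 3,3,3,3,4,4,4,4,5,5,5,5,6,6,6,6,7,7,7,7,8,8,8,8,9,9,9,9,10,10,10,10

steps = 45; useful = 992; efficiency = 992/1440 = 31/45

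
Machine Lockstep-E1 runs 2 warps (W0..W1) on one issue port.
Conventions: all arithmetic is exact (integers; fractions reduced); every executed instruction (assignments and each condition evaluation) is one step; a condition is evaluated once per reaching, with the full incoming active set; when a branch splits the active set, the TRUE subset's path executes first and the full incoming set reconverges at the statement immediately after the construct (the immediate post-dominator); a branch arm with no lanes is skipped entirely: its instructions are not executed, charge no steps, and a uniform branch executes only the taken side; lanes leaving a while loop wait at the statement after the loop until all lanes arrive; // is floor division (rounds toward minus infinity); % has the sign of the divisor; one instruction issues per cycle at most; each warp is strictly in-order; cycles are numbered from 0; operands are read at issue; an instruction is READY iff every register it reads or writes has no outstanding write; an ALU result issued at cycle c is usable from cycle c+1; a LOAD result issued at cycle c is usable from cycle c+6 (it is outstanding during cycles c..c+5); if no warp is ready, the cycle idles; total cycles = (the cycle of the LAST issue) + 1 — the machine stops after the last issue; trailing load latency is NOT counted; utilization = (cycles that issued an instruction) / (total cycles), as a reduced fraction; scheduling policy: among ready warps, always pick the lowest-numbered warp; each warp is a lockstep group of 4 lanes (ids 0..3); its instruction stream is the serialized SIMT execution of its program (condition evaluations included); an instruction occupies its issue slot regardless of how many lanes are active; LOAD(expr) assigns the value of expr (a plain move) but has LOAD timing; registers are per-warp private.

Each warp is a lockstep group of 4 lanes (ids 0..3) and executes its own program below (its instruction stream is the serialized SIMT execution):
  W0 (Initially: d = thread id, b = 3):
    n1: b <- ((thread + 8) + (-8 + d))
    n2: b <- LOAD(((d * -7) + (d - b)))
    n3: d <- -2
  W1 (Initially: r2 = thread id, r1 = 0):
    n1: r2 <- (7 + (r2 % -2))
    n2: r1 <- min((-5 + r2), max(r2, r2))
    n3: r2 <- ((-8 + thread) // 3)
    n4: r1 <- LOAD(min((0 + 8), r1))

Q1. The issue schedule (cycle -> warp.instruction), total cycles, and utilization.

cycle 0: W0.I0
cycle 1: W0.I1
cycle 2: W0.I2
cycle 3: W1.I0
cycle 4: W1.I1
cycle 5: W1.I2
cycle 6: W1.I3

Answer: 7 cycles, utilization 1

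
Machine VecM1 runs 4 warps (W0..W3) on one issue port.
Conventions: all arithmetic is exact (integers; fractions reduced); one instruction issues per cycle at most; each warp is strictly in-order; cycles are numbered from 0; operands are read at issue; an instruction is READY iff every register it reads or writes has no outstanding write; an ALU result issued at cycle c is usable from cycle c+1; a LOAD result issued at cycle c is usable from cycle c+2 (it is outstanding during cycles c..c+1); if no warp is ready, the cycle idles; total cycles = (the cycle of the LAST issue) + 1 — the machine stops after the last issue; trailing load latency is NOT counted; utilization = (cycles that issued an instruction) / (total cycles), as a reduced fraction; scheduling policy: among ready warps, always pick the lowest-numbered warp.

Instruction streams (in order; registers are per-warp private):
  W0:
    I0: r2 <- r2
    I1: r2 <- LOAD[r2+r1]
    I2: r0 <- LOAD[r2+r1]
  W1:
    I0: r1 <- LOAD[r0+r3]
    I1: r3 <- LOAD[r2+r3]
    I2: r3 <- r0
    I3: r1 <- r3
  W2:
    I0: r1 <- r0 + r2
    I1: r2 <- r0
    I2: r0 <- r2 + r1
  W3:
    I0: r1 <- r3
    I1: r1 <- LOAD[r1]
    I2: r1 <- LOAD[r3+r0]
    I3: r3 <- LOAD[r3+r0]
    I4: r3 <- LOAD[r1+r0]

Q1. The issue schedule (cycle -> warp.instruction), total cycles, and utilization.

cycle 0: W0.I0
cycle 1: W0.I1
cycle 2: W1.I0
cycle 3: W0.I2
cycle 4: W1.I1
cycle 5: W2.I0
cycle 6: W1.I2
cycle 7: W1.I3
cycle 8: W2.I1
cycle 9: W2.I2
cycle 10: W3.I0
cycle 11: W3.I1
cycle 12: idle
cycle 13: W3.I2
cycle 14: W3.I3
cycle 15: idle
cycle 16: W3.I4

Answer: 17 cycles, utilization 15/17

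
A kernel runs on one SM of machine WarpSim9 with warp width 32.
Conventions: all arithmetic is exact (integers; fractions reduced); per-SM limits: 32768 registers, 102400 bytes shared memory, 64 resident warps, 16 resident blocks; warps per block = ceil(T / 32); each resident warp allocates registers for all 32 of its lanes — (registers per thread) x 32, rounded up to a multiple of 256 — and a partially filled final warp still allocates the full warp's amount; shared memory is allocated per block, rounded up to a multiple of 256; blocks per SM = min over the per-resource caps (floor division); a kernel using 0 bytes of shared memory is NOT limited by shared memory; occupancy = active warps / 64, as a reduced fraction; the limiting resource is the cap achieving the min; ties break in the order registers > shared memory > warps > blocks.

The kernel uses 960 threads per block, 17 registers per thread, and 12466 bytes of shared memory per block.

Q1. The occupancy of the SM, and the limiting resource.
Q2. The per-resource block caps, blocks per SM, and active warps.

Answer: occupancy 15/32, limited by registers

registers: 1 block
shared memory: 8 blocks
warps: 2 blocks
blocks: 16 blocks

Answer: 1 block, 30 active warps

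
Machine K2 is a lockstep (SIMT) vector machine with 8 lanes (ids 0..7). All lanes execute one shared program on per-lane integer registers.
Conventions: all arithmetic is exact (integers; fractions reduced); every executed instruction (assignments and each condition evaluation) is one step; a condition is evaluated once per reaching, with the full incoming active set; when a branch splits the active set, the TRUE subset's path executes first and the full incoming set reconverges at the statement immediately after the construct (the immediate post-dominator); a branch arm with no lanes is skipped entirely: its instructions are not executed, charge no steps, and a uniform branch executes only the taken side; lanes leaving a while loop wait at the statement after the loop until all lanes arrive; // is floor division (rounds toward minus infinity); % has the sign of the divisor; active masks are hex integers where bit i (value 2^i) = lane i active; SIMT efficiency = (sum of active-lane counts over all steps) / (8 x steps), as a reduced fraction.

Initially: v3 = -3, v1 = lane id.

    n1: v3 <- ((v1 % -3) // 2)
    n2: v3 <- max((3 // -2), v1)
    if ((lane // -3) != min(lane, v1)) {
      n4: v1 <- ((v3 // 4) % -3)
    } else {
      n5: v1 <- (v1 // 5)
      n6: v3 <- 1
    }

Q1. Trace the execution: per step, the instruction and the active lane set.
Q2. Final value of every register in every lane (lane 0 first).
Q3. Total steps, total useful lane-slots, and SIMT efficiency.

step 0: v3 <- ((v1 % -3) // 2)       0xff
step 1: v3 <- max((3 // -2), v1)     0xff
step 2: eval ((lane // -3) != min(lane, v1)) 0xff
step 3: v1 <- ((v3 // 4) % -3)       0xfe
step 4: v1 <- (v1 // 5)              0x01
step 5: v3 <- 1                      0x01

Answer: 6 steps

v3: 1,1,2,3,4,5,6,7
v1: 0,0,0,0,-2,-2,-2,-2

steps = 6; useful = 33; efficiency = 33/48 = 11/16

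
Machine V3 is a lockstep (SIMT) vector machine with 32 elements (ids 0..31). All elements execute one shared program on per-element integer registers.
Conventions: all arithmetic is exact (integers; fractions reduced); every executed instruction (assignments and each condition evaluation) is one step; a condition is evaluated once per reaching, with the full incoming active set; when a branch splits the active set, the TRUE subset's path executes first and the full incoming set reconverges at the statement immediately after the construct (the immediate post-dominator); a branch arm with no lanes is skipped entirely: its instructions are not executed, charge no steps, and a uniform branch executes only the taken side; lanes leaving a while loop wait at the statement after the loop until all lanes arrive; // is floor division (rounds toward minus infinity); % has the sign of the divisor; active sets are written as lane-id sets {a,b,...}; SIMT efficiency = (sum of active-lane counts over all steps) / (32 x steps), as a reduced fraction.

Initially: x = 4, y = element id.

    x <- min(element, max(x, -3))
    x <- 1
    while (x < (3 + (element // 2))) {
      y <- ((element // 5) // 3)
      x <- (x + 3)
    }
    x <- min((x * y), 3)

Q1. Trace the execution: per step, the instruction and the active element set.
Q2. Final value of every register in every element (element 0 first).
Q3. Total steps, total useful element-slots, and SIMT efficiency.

step 0: x <- min(element, max(x, -3)) {0,1,2,3,4,5,6,7,8,9,10,11,12,13,14,15,16,17,18,19,20,21,22,23,24,25,26,27,28,29,30,31}
step 1: x <- 1                       {0,1,2,3,4,5,6,7,8,9,10,11,12,13,14,15,16,17,18,19,20,21,22,23,24,25,26,27,28,29,30,31}
step 2: eval (x < (3 + (element // 2))) {0,1,2,3,4,5,6,7,8,9,10,11,12,13,14,15,16,17,18,19,20,21,22,23,24,25,26,27,28,29,30,31}
step 3: y <- ((element // 5) // 3)   {0,1,2,3,4,5,6,7,8,9,10,11,12,13,14,15,16,17,18,19,20,21,22,23,24,25,26,27,28,29,30,31}
step 4: x <- (x + 3)                 {0,1,2,3,4,5,6,7,8,9,10,11,12,13,14,15,16,17,18,19,20,21,22,23,24,25,26,27,28,29,30,31}
step 5: eval (x < (3 + (element // 2))) {0,1,2,3,4,5,6,7,8,9,10,11,12,13,14,15,16,17,18,19,20,21,22,23,24,25,26,27,28,29,30,31}
step 6: y <- ((element // 5) // 3)   {4,5,6,7,8,9,10,11,12,13,14,15,16,17,18,19,20,21,22,23,24,25,26,27,28,29,30,31}
step 7: x <- (x + 3)                 {4,5,6,7,8,9,10,11,12,13,14,15,16,17,18,19,20,21,22,23,24,25,26,27,28,29,30,31}
step 8: eval (x < (3 + (element // 2))) {4,5,6,7,8,9,10,11,12,13,14,15,16,17,18,19,20,21,22,23,24,25,26,27,28,29,30,31}
step 9: y <- ((element // 5) // 3)   {10,11,12,13,14,15,16,17,18,19,20,21,22,23,24,25,26,27,28,29,30,31}
step 10: x <- (x + 3)                 {10,11,12,13,14,15,16,17,18,19,20,21,22,23,24,25,26,27,28,29,30,31}
step 11: eval (x < (3 + (element // 2))) {10,11,12,13,14,15,16,17,18,19,20,21,22,23,24,25,26,27,28,29,30,31}
step 12: y <- ((element // 5) // 3)   {16,17,18,19,20,21,22,23,24,25,26,27,28,29,30,31}
step 13: x <- (x + 3)                 {16,17,18,19,20,21,22,23,24,25,26,27,28,29,30,31}
step 14: eval (x < (3 + (element // 2))) {16,17,18,19,20,21,22,23,24,25,26,27,28,29,30,31}
step 15: y <- ((element // 5) // 3)   {22,23,24,25,26,27,28,29,30,31}
step 16: x <- (x + 3)                 {22,23,24,25,26,27,28,29,30,31}
step 17: eval (x < (3 + (element // 2))) {22,23,24,25,26,27,28,29,30,31}
step 18: y <- ((element // 5) // 3)   {28,29,30,31}
step 19: x <- (x + 3)                 {28,29,30,31}
step 20: eval (x < (3 + (element // 2))) {28,29,30,31}
step 21: x <- min((x * y), 3)         {0,1,2,3,4,5,6,7,8,9,10,11,12,13,14,15,16,17,18,19,20,21,22,23,24,25,26,27,28,29,30,31}

Answer: 22 steps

x: 0,0,0,0,0,0,0,0,0,0,0,0,0,0,0,3,3,3,3,3,3,3,3,3,3,3,3,3,3,3,3,3
y: 0,0,0,0,0,0,0,0,0,0,0,0,0,0,0,1,1,1,1,1,1,1,1,1,1,1,1,1,1,1,2,2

steps = 22; useful = 464; efficiency = 464/704 = 29/44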